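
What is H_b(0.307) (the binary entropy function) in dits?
0.2678 dits

The binary entropy function is:
H(p) = -p log(p) - (1-p) log(1-p)

H(0.307) = -0.307 × log_10(0.307) - 0.693 × log_10(0.693)
H(0.307) = 0.2678 dits

Note: Binary entropy is maximized at p=0.5 (H=1 bit) and minimized at p=0 or p=1 (H=0).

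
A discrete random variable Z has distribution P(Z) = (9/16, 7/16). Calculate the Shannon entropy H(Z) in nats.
0.6853 nats

Shannon entropy is H(X) = -Σ p(x) log p(x).

For P = (9/16, 7/16):
H = -9/16 × log_e(9/16) -7/16 × log_e(7/16)
H = 0.6853 nats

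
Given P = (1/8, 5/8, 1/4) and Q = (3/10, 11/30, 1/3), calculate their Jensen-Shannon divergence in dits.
0.0167 dits

Jensen-Shannon divergence is:
JSD(P||Q) = 0.5 × D_KL(P||M) + 0.5 × D_KL(Q||M)
where M = 0.5 × (P + Q) is the mixture distribution.

M = 0.5 × (1/8, 5/8, 1/4) + 0.5 × (3/10, 11/30, 1/3) = (0.2125, 0.495833, 7/24)

D_KL(P||M) = 0.0173 dits
D_KL(Q||M) = 0.0162 dits

JSD(P||Q) = 0.5 × 0.0173 + 0.5 × 0.0162 = 0.0167 dits

Unlike KL divergence, JSD is symmetric and bounded: 0 ≤ JSD ≤ log(2).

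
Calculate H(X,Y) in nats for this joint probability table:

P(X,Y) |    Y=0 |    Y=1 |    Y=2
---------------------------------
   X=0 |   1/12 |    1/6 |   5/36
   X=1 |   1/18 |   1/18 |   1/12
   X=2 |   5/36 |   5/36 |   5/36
2.1306 nats

Joint entropy is H(X,Y) = -Σ_{x,y} p(x,y) log p(x,y).

Summing over all non-zero entries:
H(X,Y) = -[1/12·log_e(1/12) + 1/6·log_e(1/6) + 5/36·log_e(5/36) + 1/18·log_e(1/18) + 1/18·log_e(1/18) + 1/12·log_e(1/12) + 5/36·log_e(5/36) + 5/36·log_e(5/36) + 5/36·log_e(5/36)]
H(X,Y) = 2.1306 nats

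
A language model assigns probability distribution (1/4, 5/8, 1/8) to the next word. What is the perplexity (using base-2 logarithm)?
2.4602

Perplexity is 2^H (or exp(H) for natural log).

First, H = -Σ p log p = 1.2988 bits
Perplexity = 2^1.2988 = 2.4602

Interpretation: The model's uncertainty is equivalent to choosing uniformly among 2.5 options.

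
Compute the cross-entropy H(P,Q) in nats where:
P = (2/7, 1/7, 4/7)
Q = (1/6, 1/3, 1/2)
1.0650 nats

Cross-entropy: H(P,Q) = -Σ p(x) log q(x)

Alternatively: H(P,Q) = H(P) + D_KL(P||Q)
H(P) = 0.9557 nats
D_KL(P||Q) = 0.1093 nats

H(P,Q) = 0.9557 + 0.1093 = 1.0650 nats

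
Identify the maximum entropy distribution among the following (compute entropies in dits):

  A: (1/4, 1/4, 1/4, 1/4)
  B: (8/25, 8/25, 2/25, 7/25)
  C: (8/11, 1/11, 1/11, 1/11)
A

For a discrete distribution over n outcomes, entropy is maximized by the uniform distribution.

Computing entropies:
H(A) = 0.6021 dits
H(B) = 0.5593 dits
H(C) = 0.3846 dits

The uniform distribution (where all probabilities equal 1/4) achieves the maximum entropy of log_10(4) = 0.6021 dits.

Distribution A has the highest entropy.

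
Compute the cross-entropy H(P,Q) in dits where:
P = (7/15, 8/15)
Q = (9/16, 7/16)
0.3081 dits

Cross-entropy: H(P,Q) = -Σ p(x) log q(x)

Alternatively: H(P,Q) = H(P) + D_KL(P||Q)
H(P) = 0.3001 dits
D_KL(P||Q) = 0.0080 dits

H(P,Q) = 0.3001 + 0.0080 = 0.3081 dits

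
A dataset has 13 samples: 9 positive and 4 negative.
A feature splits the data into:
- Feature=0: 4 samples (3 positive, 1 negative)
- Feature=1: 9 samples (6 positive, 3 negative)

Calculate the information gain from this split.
0.0051 bits

Information Gain = H(Y) - H(Y|Feature)

Before split:
P(positive) = 9/13 = 0.6923
H(Y) = 0.8905 bits

After split:
Feature=0: H = 0.8113 bits (weight = 4/13)
Feature=1: H = 0.9183 bits (weight = 9/13)
H(Y|Feature) = (4/13)×0.8113 + (9/13)×0.9183 = 0.8854 bits

Information Gain = 0.8905 - 0.8854 = 0.0051 bits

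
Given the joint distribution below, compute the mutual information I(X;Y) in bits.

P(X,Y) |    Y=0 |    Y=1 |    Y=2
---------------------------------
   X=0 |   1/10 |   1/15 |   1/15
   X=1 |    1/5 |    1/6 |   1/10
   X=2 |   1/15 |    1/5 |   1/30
0.0731 bits

Mutual information: I(X;Y) = H(X) + H(Y) - H(X,Y)

Marginals:
P(X) = (7/30, 7/15, 3/10), H(X) = 1.5241 bits
P(Y) = (11/30, 13/30, 1/5), H(Y) = 1.5179 bits

Joint entropy: H(X,Y) = 2.9689 bits

I(X;Y) = 1.5241 + 1.5179 - 2.9689 = 0.0731 bits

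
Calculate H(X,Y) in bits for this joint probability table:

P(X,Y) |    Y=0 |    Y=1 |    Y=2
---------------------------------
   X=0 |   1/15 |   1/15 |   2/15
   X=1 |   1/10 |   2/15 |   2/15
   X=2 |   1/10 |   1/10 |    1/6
3.1111 bits

Joint entropy is H(X,Y) = -Σ_{x,y} p(x,y) log p(x,y).

Summing over all non-zero entries:
H(X,Y) = -[1/15·log_2(1/15) + 1/15·log_2(1/15) + 2/15·log_2(2/15) + 1/10·log_2(1/10) + 2/15·log_2(2/15) + 2/15·log_2(2/15) + 1/10·log_2(1/10) + 1/10·log_2(1/10) + 1/6·log_2(1/6)]
H(X,Y) = 3.1111 bits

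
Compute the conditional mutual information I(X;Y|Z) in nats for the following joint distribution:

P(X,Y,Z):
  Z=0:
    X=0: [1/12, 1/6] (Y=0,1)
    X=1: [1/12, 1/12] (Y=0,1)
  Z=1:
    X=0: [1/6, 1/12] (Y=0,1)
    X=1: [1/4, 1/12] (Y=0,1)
0.0082 nats

Conditional mutual information: I(X;Y|Z) = H(X|Z) + H(Y|Z) - H(X,Y|Z)

H(Z) = 0.6792
H(X,Z) = 1.3580 → H(X|Z) = 0.6788
H(Y,Z) = 1.3086 → H(Y|Z) = 0.6294
H(X,Y,Z) = 1.9792 → H(X,Y|Z) = 1.3000

I(X;Y|Z) = 0.6788 + 0.6294 - 1.3000 = 0.0082 nats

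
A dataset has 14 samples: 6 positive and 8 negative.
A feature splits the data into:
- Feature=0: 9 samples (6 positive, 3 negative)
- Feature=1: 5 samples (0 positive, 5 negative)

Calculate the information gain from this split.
0.3949 bits

Information Gain = H(Y) - H(Y|Feature)

Before split:
P(positive) = 6/14 = 0.4286
H(Y) = 0.9852 bits

After split:
Feature=0: H = 0.9183 bits (weight = 9/14)
Feature=1: H = 0.0000 bits (weight = 5/14)
H(Y|Feature) = (9/14)×0.9183 + (5/14)×0.0000 = 0.5903 bits

Information Gain = 0.9852 - 0.5903 = 0.3949 bits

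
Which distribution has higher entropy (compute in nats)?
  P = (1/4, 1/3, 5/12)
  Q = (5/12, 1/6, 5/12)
P

Computing entropies in nats:
H(P) = 1.0776
H(Q) = 1.0282

Distribution P has higher entropy.

Intuition: The distribution closer to uniform (more spread out) has higher entropy.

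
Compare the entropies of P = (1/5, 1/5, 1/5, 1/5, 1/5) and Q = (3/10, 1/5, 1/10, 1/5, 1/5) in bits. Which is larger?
P

Computing entropies in bits:
H(P) = 2.3219
H(Q) = 2.2464

Distribution P has higher entropy.

Intuition: The distribution closer to uniform (more spread out) has higher entropy.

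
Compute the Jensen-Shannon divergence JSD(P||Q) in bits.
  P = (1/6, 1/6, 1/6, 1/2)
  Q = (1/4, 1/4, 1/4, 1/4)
0.0488 bits

Jensen-Shannon divergence is:
JSD(P||Q) = 0.5 × D_KL(P||M) + 0.5 × D_KL(Q||M)
where M = 0.5 × (P + Q) is the mixture distribution.

M = 0.5 × (1/6, 1/6, 1/6, 1/2) + 0.5 × (1/4, 1/4, 1/4, 1/4) = (5/24, 5/24, 5/24, 3/8)

D_KL(P||M) = 0.0466 bits
D_KL(Q||M) = 0.0510 bits

JSD(P||Q) = 0.5 × 0.0466 + 0.5 × 0.0510 = 0.0488 bits

Unlike KL divergence, JSD is symmetric and bounded: 0 ≤ JSD ≤ log(2).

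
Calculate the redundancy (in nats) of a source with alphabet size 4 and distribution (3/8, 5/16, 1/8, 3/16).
0.0812 nats

Redundancy measures how far a source is from maximum entropy:
R = H_max - H(X)

Maximum entropy for 4 symbols: H_max = log_e(4) = 1.3863 nats
Actual entropy: H(X) = 1.3051 nats
Redundancy: R = 1.3863 - 1.3051 = 0.0812 nats

This redundancy represents potential for compression: the source could be compressed by 0.0812 nats per symbol.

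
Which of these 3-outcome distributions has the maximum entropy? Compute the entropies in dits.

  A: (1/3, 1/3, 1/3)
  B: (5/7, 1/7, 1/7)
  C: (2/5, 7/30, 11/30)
A

For a discrete distribution over n outcomes, entropy is maximized by the uniform distribution.

Computing entropies:
H(A) = 0.4771 dits
H(B) = 0.3458 dits
H(C) = 0.4664 dits

The uniform distribution (where all probabilities equal 1/3) achieves the maximum entropy of log_10(3) = 0.4771 dits.

Distribution A has the highest entropy.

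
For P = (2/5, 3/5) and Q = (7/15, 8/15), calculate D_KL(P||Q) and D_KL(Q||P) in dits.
D_KL(P||Q) = 0.0039, D_KL(Q||P) = 0.0040

KL divergence is not symmetric: D_KL(P||Q) ≠ D_KL(Q||P) in general.

D_KL(P||Q) = 0.0039 dits
D_KL(Q||P) = 0.0040 dits

No, they are not equal!

This asymmetry is why KL divergence is not a true distance metric.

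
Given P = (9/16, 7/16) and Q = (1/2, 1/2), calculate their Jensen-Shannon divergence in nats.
0.0020 nats

Jensen-Shannon divergence is:
JSD(P||Q) = 0.5 × D_KL(P||M) + 0.5 × D_KL(Q||M)
where M = 0.5 × (P + Q) is the mixture distribution.

M = 0.5 × (9/16, 7/16) + 0.5 × (1/2, 1/2) = (17/32, 15/32)

D_KL(P||M) = 0.0020 nats
D_KL(Q||M) = 0.0020 nats

JSD(P||Q) = 0.5 × 0.0020 + 0.5 × 0.0020 = 0.0020 nats

Unlike KL divergence, JSD is symmetric and bounded: 0 ≤ JSD ≤ log(2).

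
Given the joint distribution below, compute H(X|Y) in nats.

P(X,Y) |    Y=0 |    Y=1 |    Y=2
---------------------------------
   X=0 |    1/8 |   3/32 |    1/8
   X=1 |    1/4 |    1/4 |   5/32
0.6333 nats

Using the chain rule: H(X|Y) = H(X,Y) - H(Y)

First, compute H(X,Y) = 1.7250 nats

Marginal P(Y) = (3/8, 11/32, 9/32)
H(Y) = 1.0916 nats

H(X|Y) = H(X,Y) - H(Y) = 1.7250 - 1.0916 = 0.6333 nats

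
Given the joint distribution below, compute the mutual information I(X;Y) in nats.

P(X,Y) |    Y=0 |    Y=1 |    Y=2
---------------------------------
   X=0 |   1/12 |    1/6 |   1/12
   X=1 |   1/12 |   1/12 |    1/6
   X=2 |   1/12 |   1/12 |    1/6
0.0378 nats

Mutual information: I(X;Y) = H(X) + H(Y) - H(X,Y)

Marginals:
P(X) = (1/3, 1/3, 1/3), H(X) = 1.0986 nats
P(Y) = (1/4, 1/3, 5/12), H(Y) = 1.0776 nats

Joint entropy: H(X,Y) = 2.1383 nats

I(X;Y) = 1.0986 + 1.0776 - 2.1383 = 0.0378 nats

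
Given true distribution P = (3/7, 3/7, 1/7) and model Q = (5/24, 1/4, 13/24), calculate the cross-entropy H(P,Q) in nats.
1.3540 nats

Cross-entropy: H(P,Q) = -Σ p(x) log q(x)

Alternatively: H(P,Q) = H(P) + D_KL(P||Q)
H(P) = 1.0042 nats
D_KL(P||Q) = 0.3497 nats

H(P,Q) = 1.0042 + 0.3497 = 1.3540 nats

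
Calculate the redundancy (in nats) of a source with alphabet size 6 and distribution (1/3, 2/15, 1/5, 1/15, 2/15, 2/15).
0.1172 nats

Redundancy measures how far a source is from maximum entropy:
R = H_max - H(X)

Maximum entropy for 6 symbols: H_max = log_e(6) = 1.7918 nats
Actual entropy: H(X) = 1.6746 nats
Redundancy: R = 1.7918 - 1.6746 = 0.1172 nats

This redundancy represents potential for compression: the source could be compressed by 0.1172 nats per symbol.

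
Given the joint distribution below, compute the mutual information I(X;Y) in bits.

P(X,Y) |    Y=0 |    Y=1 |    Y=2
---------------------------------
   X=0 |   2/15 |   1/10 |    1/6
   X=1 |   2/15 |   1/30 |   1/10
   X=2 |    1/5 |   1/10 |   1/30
0.0956 bits

Mutual information: I(X;Y) = H(X) + H(Y) - H(X,Y)

Marginals:
P(X) = (2/5, 4/15, 1/3), H(X) = 1.5656 bits
P(Y) = (7/15, 7/30, 3/10), H(Y) = 1.5241 bits

Joint entropy: H(X,Y) = 2.9941 bits

I(X;Y) = 1.5656 + 1.5241 - 2.9941 = 0.0956 bits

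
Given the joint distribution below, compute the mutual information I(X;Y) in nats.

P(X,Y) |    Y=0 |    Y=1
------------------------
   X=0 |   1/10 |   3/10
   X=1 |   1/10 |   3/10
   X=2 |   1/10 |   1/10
0.0224 nats

Mutual information: I(X;Y) = H(X) + H(Y) - H(X,Y)

Marginals:
P(X) = (2/5, 2/5, 1/5), H(X) = 1.0549 nats
P(Y) = (3/10, 7/10), H(Y) = 0.6109 nats

Joint entropy: H(X,Y) = 1.6434 nats

I(X;Y) = 1.0549 + 0.6109 - 1.6434 = 0.0224 nats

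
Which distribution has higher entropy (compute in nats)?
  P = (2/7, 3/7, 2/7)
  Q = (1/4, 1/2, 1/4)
P

Computing entropies in nats:
H(P) = 1.0790
H(Q) = 1.0397

Distribution P has higher entropy.

Intuition: The distribution closer to uniform (more spread out) has higher entropy.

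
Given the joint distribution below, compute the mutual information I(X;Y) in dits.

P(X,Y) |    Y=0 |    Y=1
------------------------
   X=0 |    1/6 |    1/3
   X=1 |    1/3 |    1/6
0.0246 dits

Mutual information: I(X;Y) = H(X) + H(Y) - H(X,Y)

Marginals:
P(X) = (1/2, 1/2), H(X) = 0.3010 dits
P(Y) = (1/2, 1/2), H(Y) = 0.3010 dits

Joint entropy: H(X,Y) = 0.5775 dits

I(X;Y) = 0.3010 + 0.3010 - 0.5775 = 0.0246 dits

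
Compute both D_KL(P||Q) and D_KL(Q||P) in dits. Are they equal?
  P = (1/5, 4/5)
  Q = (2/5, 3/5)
D_KL(P||Q) = 0.0397, D_KL(Q||P) = 0.0454

KL divergence is not symmetric: D_KL(P||Q) ≠ D_KL(Q||P) in general.

D_KL(P||Q) = 0.0397 dits
D_KL(Q||P) = 0.0454 dits

No, they are not equal!

This asymmetry is why KL divergence is not a true distance metric.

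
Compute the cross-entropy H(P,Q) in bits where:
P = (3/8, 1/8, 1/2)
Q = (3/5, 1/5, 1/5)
1.7276 bits

Cross-entropy: H(P,Q) = -Σ p(x) log q(x)

Alternatively: H(P,Q) = H(P) + D_KL(P||Q)
H(P) = 1.4056 bits
D_KL(P||Q) = 0.3219 bits

H(P,Q) = 1.4056 + 0.3219 = 1.7276 bits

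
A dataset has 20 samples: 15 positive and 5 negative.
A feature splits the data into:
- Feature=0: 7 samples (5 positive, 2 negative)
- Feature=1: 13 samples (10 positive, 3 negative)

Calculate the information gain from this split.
0.0026 bits

Information Gain = H(Y) - H(Y|Feature)

Before split:
P(positive) = 15/20 = 0.7500
H(Y) = 0.8113 bits

After split:
Feature=0: H = 0.8631 bits (weight = 7/20)
Feature=1: H = 0.7793 bits (weight = 13/20)
H(Y|Feature) = (7/20)×0.8631 + (13/20)×0.7793 = 0.8087 bits

Information Gain = 0.8113 - 0.8087 = 0.0026 bits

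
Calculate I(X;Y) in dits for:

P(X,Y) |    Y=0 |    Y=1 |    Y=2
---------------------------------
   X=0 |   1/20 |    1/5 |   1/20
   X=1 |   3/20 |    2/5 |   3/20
0.0017 dits

Mutual information: I(X;Y) = H(X) + H(Y) - H(X,Y)

Marginals:
P(X) = (3/10, 7/10), H(X) = 0.2653 dits
P(Y) = (1/5, 3/5, 1/5), H(Y) = 0.4127 dits

Joint entropy: H(X,Y) = 0.6762 dits

I(X;Y) = 0.2653 + 0.4127 - 0.6762 = 0.0017 dits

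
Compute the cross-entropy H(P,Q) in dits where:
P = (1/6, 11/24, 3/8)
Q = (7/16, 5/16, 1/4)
0.5171 dits

Cross-entropy: H(P,Q) = -Σ p(x) log q(x)

Alternatively: H(P,Q) = H(P) + D_KL(P||Q)
H(P) = 0.4447 dits
D_KL(P||Q) = 0.0724 dits

H(P,Q) = 0.4447 + 0.0724 = 0.5171 dits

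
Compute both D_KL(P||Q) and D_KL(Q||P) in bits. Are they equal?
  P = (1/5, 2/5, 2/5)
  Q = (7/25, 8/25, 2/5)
D_KL(P||Q) = 0.0317, D_KL(Q||P) = 0.0329

KL divergence is not symmetric: D_KL(P||Q) ≠ D_KL(Q||P) in general.

D_KL(P||Q) = 0.0317 bits
D_KL(Q||P) = 0.0329 bits

No, they are not equal!

This asymmetry is why KL divergence is not a true distance metric.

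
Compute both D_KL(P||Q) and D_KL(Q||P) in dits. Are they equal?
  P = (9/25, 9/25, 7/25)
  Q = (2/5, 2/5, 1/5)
D_KL(P||Q) = 0.0080, D_KL(Q||P) = 0.0074

KL divergence is not symmetric: D_KL(P||Q) ≠ D_KL(Q||P) in general.

D_KL(P||Q) = 0.0080 dits
D_KL(Q||P) = 0.0074 dits

No, they are not equal!

This asymmetry is why KL divergence is not a true distance metric.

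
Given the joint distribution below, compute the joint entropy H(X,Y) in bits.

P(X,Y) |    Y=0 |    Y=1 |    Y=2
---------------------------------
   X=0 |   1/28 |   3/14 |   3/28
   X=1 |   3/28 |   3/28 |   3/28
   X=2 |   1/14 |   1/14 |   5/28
3.0167 bits

Joint entropy is H(X,Y) = -Σ_{x,y} p(x,y) log p(x,y).

Summing over all non-zero entries:
H(X,Y) = -[1/28·log_2(1/28) + 3/14·log_2(3/14) + 3/28·log_2(3/28) + 3/28·log_2(3/28) + 3/28·log_2(3/28) + 3/28·log_2(3/28) + 1/14·log_2(1/14) + 1/14·log_2(1/14) + 5/28·log_2(5/28)]
H(X,Y) = 3.0167 bits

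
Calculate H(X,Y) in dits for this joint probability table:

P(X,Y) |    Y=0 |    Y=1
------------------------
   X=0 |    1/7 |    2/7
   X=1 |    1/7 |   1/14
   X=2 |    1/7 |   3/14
0.7429 dits

Joint entropy is H(X,Y) = -Σ_{x,y} p(x,y) log p(x,y).

Summing over all non-zero entries:
H(X,Y) = -[1/7·log_10(1/7) + 2/7·log_10(2/7) + 1/7·log_10(1/7) + 1/14·log_10(1/14) + 1/7·log_10(1/7) + 3/14·log_10(3/14)]
H(X,Y) = 0.7429 dits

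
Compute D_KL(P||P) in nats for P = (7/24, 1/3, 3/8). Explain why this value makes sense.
0.0000 nats

KL divergence satisfies the Gibbs inequality: D_KL(P||Q) ≥ 0 for all distributions P, Q.

D_KL(P||Q) = Σ p(x) log(p(x)/q(x))
Each term is p(x) × log_e(p(x)/p(x)) = p(x) × log_e(1) = 0, so the sum is 0.
D_KL(P||Q) = 0.0000 nats

When P = Q, the KL divergence is exactly 0, as there is no 'divergence' between identical distributions.

This non-negativity is a fundamental property: relative entropy cannot be negative because it measures how different Q is from P.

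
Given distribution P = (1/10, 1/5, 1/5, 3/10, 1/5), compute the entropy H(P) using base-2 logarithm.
2.2464 bits

Shannon entropy is H(X) = -Σ p(x) log p(x).

For P = (1/10, 1/5, 1/5, 3/10, 1/5):
H = -1/10 × log_2(1/10) -1/5 × log_2(1/5) -1/5 × log_2(1/5) -3/10 × log_2(3/10) -1/5 × log_2(1/5)
H = 2.2464 bits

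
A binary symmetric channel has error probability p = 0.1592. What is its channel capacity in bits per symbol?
0.3676 bits

For a binary symmetric channel (BSC) with error probability p:
Capacity C = 1 - H(p) bits per symbol

where H(p) = -p log₂(p) - (1-p) log₂(1-p) is the binary entropy function.

H(0.1592) = 0.6324 bits
C = 1 - 0.6324 = 0.3676 bits per symbol

This means we can reliably transmit up to 0.3676 bits of information per channel use.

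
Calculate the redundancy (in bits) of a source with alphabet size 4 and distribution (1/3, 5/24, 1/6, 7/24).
0.0509 bits

Redundancy measures how far a source is from maximum entropy:
R = H_max - H(X)

Maximum entropy for 4 symbols: H_max = log_2(4) = 2.0000 bits
Actual entropy: H(X) = 1.9491 bits
Redundancy: R = 2.0000 - 1.9491 = 0.0509 bits

This redundancy represents potential for compression: the source could be compressed by 0.0509 bits per symbol.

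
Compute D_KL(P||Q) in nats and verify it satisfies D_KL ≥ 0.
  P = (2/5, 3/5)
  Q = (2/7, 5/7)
0.0300 nats

KL divergence satisfies the Gibbs inequality: D_KL(P||Q) ≥ 0 for all distributions P, Q.

D_KL(P||Q) = Σ p(x) log(p(x)/q(x))
Term by term:
  x=0: 2/5 × log_e[(2/5)/(2/7)] = 0.1346
  x=1: 3/5 × log_e[(3/5)/(5/7)] = -0.1046
D_KL(P||Q) = 0.0300 nats

D_KL(P||Q) = 0.0300 ≥ 0 ✓

This non-negativity is a fundamental property: relative entropy cannot be negative because it measures how different Q is from P.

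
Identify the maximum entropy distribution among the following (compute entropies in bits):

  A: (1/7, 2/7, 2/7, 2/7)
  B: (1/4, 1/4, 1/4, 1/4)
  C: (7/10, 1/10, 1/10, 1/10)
B

For a discrete distribution over n outcomes, entropy is maximized by the uniform distribution.

Computing entropies:
H(A) = 1.9502 bits
H(B) = 2.0000 bits
H(C) = 1.3568 bits

The uniform distribution (where all probabilities equal 1/4) achieves the maximum entropy of log_2(4) = 2.0000 bits.

Distribution B has the highest entropy.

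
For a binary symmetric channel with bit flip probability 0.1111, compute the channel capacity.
0.4968 bits

For a binary symmetric channel (BSC) with error probability p:
Capacity C = 1 - H(p) bits per symbol

where H(p) = -p log₂(p) - (1-p) log₂(1-p) is the binary entropy function.

H(0.1111) = 0.5032 bits
C = 1 - 0.5032 = 0.4968 bits per symbol

This means we can reliably transmit up to 0.4968 bits of information per channel use.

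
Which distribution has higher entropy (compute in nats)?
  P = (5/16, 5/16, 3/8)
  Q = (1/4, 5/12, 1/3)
P

Computing entropies in nats:
H(P) = 1.0948
H(Q) = 1.0776

Distribution P has higher entropy.

Intuition: The distribution closer to uniform (more spread out) has higher entropy.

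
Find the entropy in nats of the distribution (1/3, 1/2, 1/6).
1.0114 nats

Shannon entropy is H(X) = -Σ p(x) log p(x).

For P = (1/3, 1/2, 1/6):
H = -1/3 × log_e(1/3) -1/2 × log_e(1/2) -1/6 × log_e(1/6)
H = 1.0114 nats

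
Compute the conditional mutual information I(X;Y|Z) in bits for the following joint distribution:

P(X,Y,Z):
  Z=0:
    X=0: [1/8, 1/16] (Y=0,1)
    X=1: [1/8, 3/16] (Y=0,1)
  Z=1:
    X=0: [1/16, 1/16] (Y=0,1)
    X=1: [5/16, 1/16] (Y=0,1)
0.0613 bits

Conditional mutual information: I(X;Y|Z) = H(X|Z) + H(Y|Z) - H(X,Y|Z)

H(Z) = 1.0000
H(X,Z) = 1.8829 → H(X|Z) = 0.8829
H(Y,Z) = 1.9056 → H(Y|Z) = 0.9056
H(X,Y,Z) = 2.7272 → H(X,Y|Z) = 1.7272

I(X;Y|Z) = 0.8829 + 0.9056 - 1.7272 = 0.0613 bits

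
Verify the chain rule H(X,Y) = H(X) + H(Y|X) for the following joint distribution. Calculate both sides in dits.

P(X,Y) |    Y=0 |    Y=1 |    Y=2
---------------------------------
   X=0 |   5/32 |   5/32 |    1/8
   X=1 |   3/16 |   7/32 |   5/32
H(X,Y) = 0.7715, H(X) = 0.2976, H(Y|X) = 0.4739 (all in dits)

Chain rule: H(X,Y) = H(X) + H(Y|X)

Left side — joint entropy directly:
H(X,Y) = -Σ p(x,y) log p(x,y) = 0.7715 dits

Right side — compute H(Y|X) from the conditional distributions:
P(X) = (7/16, 9/16), so H(X) = 0.2976 dits
H(Y|X) = Σ_x P(X=x) · H(Y|X=x):
  P(Y|X=0) = (5/14, 5/14, 2/7), H(Y|X=0) = 0.4748, weight P(X=0) = 7/16
  P(Y|X=1) = (1/3, 7/18, 5/18), H(Y|X=1) = 0.4731, weight P(X=1) = 9/16
H(Y|X) = 0.4739 dits

H(X) + H(Y|X) = 0.2976 + 0.4739 = 0.7715 dits

Both sides equal 0.7715 dits. ✓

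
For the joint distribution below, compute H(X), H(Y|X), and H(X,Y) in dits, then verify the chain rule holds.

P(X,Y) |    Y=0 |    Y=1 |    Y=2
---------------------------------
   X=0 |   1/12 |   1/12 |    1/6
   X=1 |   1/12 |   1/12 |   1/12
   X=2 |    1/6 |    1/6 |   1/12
H(X,Y) = 0.9287, H(X) = 0.4680, H(Y|X) = 0.4607 (all in dits)

Chain rule: H(X,Y) = H(X) + H(Y|X)

Left side — joint entropy directly:
H(X,Y) = -Σ p(x,y) log p(x,y) = 0.9287 dits

Right side — compute H(Y|X) from the conditional distributions:
P(X) = (1/3, 1/4, 5/12), so H(X) = 0.4680 dits
H(Y|X) = Σ_x P(X=x) · H(Y|X=x):
  P(Y|X=0) = (1/4, 1/4, 1/2), H(Y|X=0) = 0.4515, weight P(X=0) = 1/3
  P(Y|X=1) = (1/3, 1/3, 1/3), H(Y|X=1) = 0.4771, weight P(X=1) = 1/4
  P(Y|X=2) = (2/5, 2/5, 1/5), H(Y|X=2) = 0.4581, weight P(X=2) = 5/12
H(Y|X) = 0.4607 dits

H(X) + H(Y|X) = 0.4680 + 0.4607 = 0.9287 dits

Both sides equal 0.9287 dits. ✓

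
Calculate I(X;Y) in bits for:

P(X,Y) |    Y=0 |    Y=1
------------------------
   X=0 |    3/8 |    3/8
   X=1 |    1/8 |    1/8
0.0000 bits

Mutual information: I(X;Y) = H(X) + H(Y) - H(X,Y)

Marginals:
P(X) = (3/4, 1/4), H(X) = 0.8113 bits
P(Y) = (1/2, 1/2), H(Y) = 1.0000 bits

Joint entropy: H(X,Y) = 1.8113 bits

I(X;Y) = 0.8113 + 1.0000 - 1.8113 = 0.0000 bits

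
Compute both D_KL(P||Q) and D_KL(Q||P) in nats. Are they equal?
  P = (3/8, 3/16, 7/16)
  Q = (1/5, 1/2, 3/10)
D_KL(P||Q) = 0.2169, D_KL(Q||P) = 0.2515

KL divergence is not symmetric: D_KL(P||Q) ≠ D_KL(Q||P) in general.

D_KL(P||Q) = 0.2169 nats
D_KL(Q||P) = 0.2515 nats

No, they are not equal!

This asymmetry is why KL divergence is not a true distance metric.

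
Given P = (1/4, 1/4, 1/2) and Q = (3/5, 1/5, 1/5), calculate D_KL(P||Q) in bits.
0.4257 bits

KL divergence: D_KL(P||Q) = Σ p(x) log(p(x)/q(x))

Computing term by term:
  x=0: 1/4 × log_2[(1/4)/(3/5)] = 1/4 × -1.2630 = -0.3158
  x=1: 1/4 × log_2[(1/4)/(1/5)] = 1/4 × 0.3219 = 0.0805
  x=2: 1/2 × log_2[(1/2)/(1/5)] = 1/2 × 1.3219 = 0.6610

D_KL(P||Q) = 0.4257 bits

Note: KL divergence is always non-negative and equals 0 iff P = Q.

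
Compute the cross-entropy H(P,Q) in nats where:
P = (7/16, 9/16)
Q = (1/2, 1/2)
0.6931 nats

Cross-entropy: H(P,Q) = -Σ p(x) log q(x)

Alternatively: H(P,Q) = H(P) + D_KL(P||Q)
H(P) = 0.6853 nats
D_KL(P||Q) = 0.0078 nats

H(P,Q) = 0.6853 + 0.0078 = 0.6931 nats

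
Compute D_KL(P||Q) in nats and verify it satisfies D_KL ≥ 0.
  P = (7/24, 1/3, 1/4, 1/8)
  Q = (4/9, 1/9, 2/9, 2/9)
0.2009 nats

KL divergence satisfies the Gibbs inequality: D_KL(P||Q) ≥ 0 for all distributions P, Q.

D_KL(P||Q) = Σ p(x) log(p(x)/q(x))
Term by term:
  x=0: 7/24 × log_e[(7/24)/(4/9)] = -0.1229
  x=1: 1/3 × log_e[(1/3)/(1/9)] = 0.3662
  x=2: 1/4 × log_e[(1/4)/(2/9)] = 0.0294
  x=3: 1/8 × log_e[(1/8)/(2/9)] = -0.0719
D_KL(P||Q) = 0.2009 nats

D_KL(P||Q) = 0.2009 ≥ 0 ✓

This non-negativity is a fundamental property: relative entropy cannot be negative because it measures how different Q is from P.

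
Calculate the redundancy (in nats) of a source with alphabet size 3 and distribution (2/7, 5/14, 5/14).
0.0052 nats

Redundancy measures how far a source is from maximum entropy:
R = H_max - H(X)

Maximum entropy for 3 symbols: H_max = log_e(3) = 1.0986 nats
Actual entropy: H(X) = 1.0934 nats
Redundancy: R = 1.0986 - 1.0934 = 0.0052 nats

This redundancy represents potential for compression: the source could be compressed by 0.0052 nats per symbol.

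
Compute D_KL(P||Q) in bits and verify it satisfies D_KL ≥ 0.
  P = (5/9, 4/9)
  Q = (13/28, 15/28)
0.0241 bits

KL divergence satisfies the Gibbs inequality: D_KL(P||Q) ≥ 0 for all distributions P, Q.

D_KL(P||Q) = Σ p(x) log(p(x)/q(x))
Term by term:
  x=0: 5/9 × log_2[(5/9)/(13/28)] = 0.1438
  x=1: 4/9 × log_2[(4/9)/(15/28)] = -0.1198
D_KL(P||Q) = 0.0241 bits

D_KL(P||Q) = 0.0241 ≥ 0 ✓

This non-negativity is a fundamental property: relative entropy cannot be negative because it measures how different Q is from P.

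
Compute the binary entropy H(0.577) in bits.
0.9828 bits

The binary entropy function is:
H(p) = -p log(p) - (1-p) log(1-p)

H(0.577) = -0.577 × log_2(0.577) - 0.423 × log_2(0.423)
H(0.577) = 0.9828 bits

Note: Binary entropy is maximized at p=0.5 (H=1 bit) and minimized at p=0 or p=1 (H=0).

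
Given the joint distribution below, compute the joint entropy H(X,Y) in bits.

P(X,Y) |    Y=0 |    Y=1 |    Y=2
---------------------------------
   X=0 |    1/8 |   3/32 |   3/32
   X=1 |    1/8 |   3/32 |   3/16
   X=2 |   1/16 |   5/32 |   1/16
3.0817 bits

Joint entropy is H(X,Y) = -Σ_{x,y} p(x,y) log p(x,y).

Summing over all non-zero entries:
H(X,Y) = -[1/8·log_2(1/8) + 3/32·log_2(3/32) + 3/32·log_2(3/32) + 1/8·log_2(1/8) + 3/32·log_2(3/32) + 3/16·log_2(3/16) + 1/16·log_2(1/16) + 5/32·log_2(5/32) + 1/16·log_2(1/16)]
H(X,Y) = 3.0817 bits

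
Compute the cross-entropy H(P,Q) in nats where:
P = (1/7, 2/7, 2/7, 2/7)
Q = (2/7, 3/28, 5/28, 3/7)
1.5514 nats

Cross-entropy: H(P,Q) = -Σ p(x) log q(x)

Alternatively: H(P,Q) = H(P) + D_KL(P||Q)
H(P) = 1.3518 nats
D_KL(P||Q) = 0.1997 nats

H(P,Q) = 1.3518 + 0.1997 = 1.5514 nats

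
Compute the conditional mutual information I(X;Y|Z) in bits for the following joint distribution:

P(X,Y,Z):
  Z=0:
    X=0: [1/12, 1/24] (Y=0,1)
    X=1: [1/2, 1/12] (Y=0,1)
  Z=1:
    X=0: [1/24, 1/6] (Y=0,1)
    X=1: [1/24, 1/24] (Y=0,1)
0.0343 bits

Conditional mutual information: I(X;Y|Z) = H(X|Z) + H(Y|Z) - H(X,Y|Z)

H(Z) = 0.8709
H(X,Z) = 1.5988 → H(X|Z) = 0.7280
H(Y,Z) = 1.5988 → H(Y|Z) = 0.7280
H(X,Y,Z) = 2.2925 → H(X,Y|Z) = 1.4216

I(X;Y|Z) = 0.7280 + 0.7280 - 1.4216 = 0.0343 bits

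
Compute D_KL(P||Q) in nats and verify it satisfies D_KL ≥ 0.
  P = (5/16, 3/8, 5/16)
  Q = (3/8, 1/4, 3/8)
0.0381 nats

KL divergence satisfies the Gibbs inequality: D_KL(P||Q) ≥ 0 for all distributions P, Q.

D_KL(P||Q) = Σ p(x) log(p(x)/q(x))
Term by term:
  x=0: 5/16 × log_e[(5/16)/(3/8)] = -0.0570
  x=1: 3/8 × log_e[(3/8)/(1/4)] = 0.1520
  x=2: 5/16 × log_e[(5/16)/(3/8)] = -0.0570
D_KL(P||Q) = 0.0381 nats

D_KL(P||Q) = 0.0381 ≥ 0 ✓

This non-negativity is a fundamental property: relative entropy cannot be negative because it measures how different Q is from P.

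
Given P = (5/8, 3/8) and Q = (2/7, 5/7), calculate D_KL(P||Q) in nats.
0.2476 nats

KL divergence: D_KL(P||Q) = Σ p(x) log(p(x)/q(x))

Computing term by term:
  x=0: 5/8 × log_e[(5/8)/(2/7)] = 5/8 × 0.7828 = 0.4892
  x=1: 3/8 × log_e[(3/8)/(5/7)] = 3/8 × -0.6444 = -0.2416

D_KL(P||Q) = 0.2476 nats

Note: KL divergence is always non-negative and equals 0 iff P = Q.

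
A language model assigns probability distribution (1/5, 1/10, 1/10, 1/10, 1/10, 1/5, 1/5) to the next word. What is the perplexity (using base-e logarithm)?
6.5975

Perplexity is e^H (or exp(H) for natural log).

First, H = -Σ p log p = 1.8867 nats
Perplexity = e^1.8867 = 6.5975

Interpretation: The model's uncertainty is equivalent to choosing uniformly among 6.6 options.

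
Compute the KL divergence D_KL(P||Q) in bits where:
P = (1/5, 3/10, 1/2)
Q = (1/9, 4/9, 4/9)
0.0844 bits

KL divergence: D_KL(P||Q) = Σ p(x) log(p(x)/q(x))

Computing term by term:
  x=0: 1/5 × log_2[(1/5)/(1/9)] = 1/5 × 0.8480 = 0.1696
  x=1: 3/10 × log_2[(3/10)/(4/9)] = 3/10 × -0.5670 = -0.1701
  x=2: 1/2 × log_2[(1/2)/(4/9)] = 1/2 × 0.1699 = 0.0850

D_KL(P||Q) = 0.0844 bits

Note: KL divergence is always non-negative and equals 0 iff P = Q.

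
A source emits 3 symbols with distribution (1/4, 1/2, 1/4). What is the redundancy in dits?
0.0256 dits

Redundancy measures how far a source is from maximum entropy:
R = H_max - H(X)

Maximum entropy for 3 symbols: H_max = log_10(3) = 0.4771 dits
Actual entropy: H(X) = 0.4515 dits
Redundancy: R = 0.4771 - 0.4515 = 0.0256 dits

This redundancy represents potential for compression: the source could be compressed by 0.0256 dits per symbol.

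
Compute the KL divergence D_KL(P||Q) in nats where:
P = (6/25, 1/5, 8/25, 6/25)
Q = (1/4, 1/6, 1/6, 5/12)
0.1030 nats

KL divergence: D_KL(P||Q) = Σ p(x) log(p(x)/q(x))

Computing term by term:
  x=0: 6/25 × log_e[(6/25)/(1/4)] = 6/25 × -0.0408 = -0.0098
  x=1: 1/5 × log_e[(1/5)/(1/6)] = 1/5 × 0.1823 = 0.0365
  x=2: 8/25 × log_e[(8/25)/(1/6)] = 8/25 × 0.6523 = 0.2087
  x=3: 6/25 × log_e[(6/25)/(5/12)] = 6/25 × -0.5516 = -0.1324

D_KL(P||Q) = 0.1030 nats

Note: KL divergence is always non-negative and equals 0 iff P = Q.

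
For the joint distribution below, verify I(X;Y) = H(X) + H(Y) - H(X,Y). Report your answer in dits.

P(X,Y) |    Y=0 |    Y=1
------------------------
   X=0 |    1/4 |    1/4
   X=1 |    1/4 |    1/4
I(X;Y) = 0.0000 dits

Mutual information has multiple equivalent forms:
- I(X;Y) = H(X) - H(X|Y)
- I(X;Y) = H(Y) - H(Y|X)
- I(X;Y) = H(X) + H(Y) - H(X,Y)

Computing all quantities:
H(X) = 0.3010, H(Y) = 0.3010, H(X,Y) = 0.6021
H(X|Y) = 0.3010, H(Y|X) = 0.3010

Verification:
H(X) - H(X|Y) = 0.3010 - 0.3010 = 0.0000
H(Y) - H(Y|X) = 0.3010 - 0.3010 = 0.0000
H(X) + H(Y) - H(X,Y) = 0.3010 + 0.3010 - 0.6021 = 0.0000

All forms give I(X;Y) = 0.0000 dits. ✓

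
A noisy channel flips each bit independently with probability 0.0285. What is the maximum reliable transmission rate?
0.8132 bits

For a binary symmetric channel (BSC) with error probability p:
Capacity C = 1 - H(p) bits per symbol

where H(p) = -p log₂(p) - (1-p) log₂(1-p) is the binary entropy function.

H(0.0285) = 0.1868 bits
C = 1 - 0.1868 = 0.8132 bits per symbol

This means we can reliably transmit up to 0.8132 bits of information per channel use.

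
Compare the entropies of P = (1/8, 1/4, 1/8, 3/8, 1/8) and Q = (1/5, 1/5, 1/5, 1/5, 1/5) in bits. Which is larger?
Q

Computing entropies in bits:
H(P) = 2.1556
H(Q) = 2.3219

Distribution Q has higher entropy.

Intuition: The distribution closer to uniform (more spread out) has higher entropy.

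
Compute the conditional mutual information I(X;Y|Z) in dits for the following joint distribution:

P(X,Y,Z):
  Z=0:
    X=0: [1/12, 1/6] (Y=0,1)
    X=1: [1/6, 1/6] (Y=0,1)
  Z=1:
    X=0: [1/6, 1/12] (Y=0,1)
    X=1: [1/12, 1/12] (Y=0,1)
0.0061 dits

Conditional mutual information: I(X;Y|Z) = H(X|Z) + H(Y|Z) - H(X,Y|Z)

H(Z) = 0.2950
H(X,Z) = 0.5898 → H(X|Z) = 0.2948
H(Y,Z) = 0.5898 → H(Y|Z) = 0.2948
H(X,Y,Z) = 0.8785 → H(X,Y|Z) = 0.5835

I(X;Y|Z) = 0.2948 + 0.2948 - 0.5835 = 0.0061 dits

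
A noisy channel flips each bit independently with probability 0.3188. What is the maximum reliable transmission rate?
0.0969 bits

For a binary symmetric channel (BSC) with error probability p:
Capacity C = 1 - H(p) bits per symbol

where H(p) = -p log₂(p) - (1-p) log₂(1-p) is the binary entropy function.

H(0.3188) = 0.9031 bits
C = 1 - 0.9031 = 0.0969 bits per symbol

This means we can reliably transmit up to 0.0969 bits of information per channel use.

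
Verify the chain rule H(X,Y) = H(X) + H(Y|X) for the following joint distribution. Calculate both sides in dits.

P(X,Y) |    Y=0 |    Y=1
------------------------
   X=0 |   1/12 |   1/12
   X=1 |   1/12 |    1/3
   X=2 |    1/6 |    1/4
H(X,Y) = 0.7090, H(X) = 0.4465, H(Y|X) = 0.2625 (all in dits)

Chain rule: H(X,Y) = H(X) + H(Y|X)

Left side — joint entropy directly:
H(X,Y) = -Σ p(x,y) log p(x,y) = 0.7090 dits

Right side — compute H(Y|X) from the conditional distributions:
P(X) = (1/6, 5/12, 5/12), so H(X) = 0.4465 dits
H(Y|X) = Σ_x P(X=x) · H(Y|X=x):
  P(Y|X=0) = (1/2, 1/2), H(Y|X=0) = 0.3010, weight P(X=0) = 1/6
  P(Y|X=1) = (1/5, 4/5), H(Y|X=1) = 0.2173, weight P(X=1) = 5/12
  P(Y|X=2) = (2/5, 3/5), H(Y|X=2) = 0.2923, weight P(X=2) = 5/12
H(Y|X) = 0.2625 dits

H(X) + H(Y|X) = 0.4465 + 0.2625 = 0.7090 dits

Both sides equal 0.7090 dits. ✓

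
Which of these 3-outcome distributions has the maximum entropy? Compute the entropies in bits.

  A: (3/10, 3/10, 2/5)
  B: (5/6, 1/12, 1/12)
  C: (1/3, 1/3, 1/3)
C

For a discrete distribution over n outcomes, entropy is maximized by the uniform distribution.

Computing entropies:
H(A) = 1.5710 bits
H(B) = 0.8167 bits
H(C) = 1.5850 bits

The uniform distribution (where all probabilities equal 1/3) achieves the maximum entropy of log_2(3) = 1.5850 bits.

Distribution C has the highest entropy.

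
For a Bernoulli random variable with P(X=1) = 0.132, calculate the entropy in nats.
0.3902 nats

The binary entropy function is:
H(p) = -p log(p) - (1-p) log(1-p)

H(0.132) = -0.132 × log_e(0.132) - 0.868 × log_e(0.868)
H(0.132) = 0.3902 nats

Note: Binary entropy is maximized at p=0.5 (H=1 bit) and minimized at p=0 or p=1 (H=0).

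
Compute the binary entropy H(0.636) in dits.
0.2848 dits

The binary entropy function is:
H(p) = -p log(p) - (1-p) log(1-p)

H(0.636) = -0.636 × log_10(0.636) - 0.364 × log_10(0.364)
H(0.636) = 0.2848 dits

Note: Binary entropy is maximized at p=0.5 (H=1 bit) and minimized at p=0 or p=1 (H=0).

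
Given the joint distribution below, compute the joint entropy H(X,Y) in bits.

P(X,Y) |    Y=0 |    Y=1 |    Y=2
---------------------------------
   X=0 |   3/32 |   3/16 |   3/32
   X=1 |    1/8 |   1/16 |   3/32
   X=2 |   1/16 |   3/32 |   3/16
3.0613 bits

Joint entropy is H(X,Y) = -Σ_{x,y} p(x,y) log p(x,y).

Summing over all non-zero entries:
H(X,Y) = -[3/32·log_2(3/32) + 3/16·log_2(3/16) + 3/32·log_2(3/32) + 1/8·log_2(1/8) + 1/16·log_2(1/16) + 3/32·log_2(3/32) + 1/16·log_2(1/16) + 3/32·log_2(3/32) + 3/16·log_2(3/16)]
H(X,Y) = 3.0613 bits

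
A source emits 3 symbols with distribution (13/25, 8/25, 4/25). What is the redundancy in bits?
0.1453 bits

Redundancy measures how far a source is from maximum entropy:
R = H_max - H(X)

Maximum entropy for 3 symbols: H_max = log_2(3) = 1.5850 bits
Actual entropy: H(X) = 1.4396 bits
Redundancy: R = 1.5850 - 1.4396 = 0.1453 bits

This redundancy represents potential for compression: the source could be compressed by 0.1453 bits per symbol.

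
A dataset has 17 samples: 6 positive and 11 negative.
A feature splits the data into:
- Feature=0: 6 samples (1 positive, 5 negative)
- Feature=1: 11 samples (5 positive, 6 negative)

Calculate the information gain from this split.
0.0641 bits

Information Gain = H(Y) - H(Y|Feature)

Before split:
P(positive) = 6/17 = 0.3529
H(Y) = 0.9367 bits

After split:
Feature=0: H = 0.6500 bits (weight = 6/17)
Feature=1: H = 0.9940 bits (weight = 11/17)
H(Y|Feature) = (6/17)×0.6500 + (11/17)×0.9940 = 0.8726 bits

Information Gain = 0.9367 - 0.8726 = 0.0641 bits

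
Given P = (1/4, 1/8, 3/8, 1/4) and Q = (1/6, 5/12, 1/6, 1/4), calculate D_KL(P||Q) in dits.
0.1107 dits

KL divergence: D_KL(P||Q) = Σ p(x) log(p(x)/q(x))

Computing term by term:
  x=0: 1/4 × log_10[(1/4)/(1/6)] = 1/4 × 0.1761 = 0.0440
  x=1: 1/8 × log_10[(1/8)/(5/12)] = 1/8 × -0.5229 = -0.0654
  x=2: 3/8 × log_10[(3/8)/(1/6)] = 3/8 × 0.3522 = 0.1321
  x=3: 1/4 × log_10[(1/4)/(1/4)] = 1/4 × 0.0000 = 0.0000

D_KL(P||Q) = 0.1107 dits

Note: KL divergence is always non-negative and equals 0 iff P = Q.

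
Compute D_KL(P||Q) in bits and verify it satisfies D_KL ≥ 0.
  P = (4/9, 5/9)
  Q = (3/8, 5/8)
0.0145 bits

KL divergence satisfies the Gibbs inequality: D_KL(P||Q) ≥ 0 for all distributions P, Q.

D_KL(P||Q) = Σ p(x) log(p(x)/q(x))
Term by term:
  x=0: 4/9 × log_2[(4/9)/(3/8)] = 0.1089
  x=1: 5/9 × log_2[(5/9)/(5/8)] = -0.0944
D_KL(P||Q) = 0.0145 bits

D_KL(P||Q) = 0.0145 ≥ 0 ✓

This non-negativity is a fundamental property: relative entropy cannot be negative because it measures how different Q is from P.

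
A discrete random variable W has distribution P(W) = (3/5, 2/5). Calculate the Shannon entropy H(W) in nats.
0.6730 nats

Shannon entropy is H(X) = -Σ p(x) log p(x).

For P = (3/5, 2/5):
H = -3/5 × log_e(3/5) -2/5 × log_e(2/5)
H = 0.6730 nats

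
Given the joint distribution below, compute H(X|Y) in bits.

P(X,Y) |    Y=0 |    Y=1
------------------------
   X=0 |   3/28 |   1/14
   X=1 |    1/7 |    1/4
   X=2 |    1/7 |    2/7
1.4691 bits

Using the chain rule: H(X|Y) = H(X,Y) - H(Y)

First, compute H(X,Y) = 2.4357 bits

Marginal P(Y) = (11/28, 17/28)
H(Y) = 0.9666 bits

H(X|Y) = H(X,Y) - H(Y) = 2.4357 - 0.9666 = 1.4691 bits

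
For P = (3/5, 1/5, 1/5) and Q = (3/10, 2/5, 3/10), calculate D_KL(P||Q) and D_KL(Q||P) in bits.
D_KL(P||Q) = 0.2830, D_KL(Q||P) = 0.2755

KL divergence is not symmetric: D_KL(P||Q) ≠ D_KL(Q||P) in general.

D_KL(P||Q) = 0.2830 bits
D_KL(Q||P) = 0.2755 bits

No, they are not equal!

This asymmetry is why KL divergence is not a true distance metric.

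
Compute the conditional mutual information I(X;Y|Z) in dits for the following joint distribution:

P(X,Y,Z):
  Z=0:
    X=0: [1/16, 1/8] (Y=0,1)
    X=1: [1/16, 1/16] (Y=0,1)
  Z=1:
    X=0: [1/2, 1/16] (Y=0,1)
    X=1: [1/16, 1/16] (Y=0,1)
0.0206 dits

Conditional mutual information: I(X;Y|Z) = H(X|Z) + H(Y|Z) - H(X,Y|Z)

H(Z) = 0.2697
H(X,Z) = 0.5026 → H(X|Z) = 0.2329
H(Y,Z) = 0.5026 → H(Y|Z) = 0.2329
H(X,Y,Z) = 0.7149 → H(X,Y|Z) = 0.4452

I(X;Y|Z) = 0.2329 + 0.2329 - 0.4452 = 0.0206 dits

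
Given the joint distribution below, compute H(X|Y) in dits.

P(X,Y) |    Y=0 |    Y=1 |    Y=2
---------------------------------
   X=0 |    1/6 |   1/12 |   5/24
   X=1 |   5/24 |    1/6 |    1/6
0.2929 dits

Using the chain rule: H(X|Y) = H(X,Y) - H(Y)

First, compute H(X,Y) = 0.7629 dits

Marginal P(Y) = (3/8, 1/4, 3/8)
H(Y) = 0.4700 dits

H(X|Y) = H(X,Y) - H(Y) = 0.7629 - 0.4700 = 0.2929 dits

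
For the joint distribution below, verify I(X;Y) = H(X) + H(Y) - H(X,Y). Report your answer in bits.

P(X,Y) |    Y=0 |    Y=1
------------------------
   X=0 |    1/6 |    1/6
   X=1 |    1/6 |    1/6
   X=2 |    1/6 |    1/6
I(X;Y) = 0.0000 bits

Mutual information has multiple equivalent forms:
- I(X;Y) = H(X) - H(X|Y)
- I(X;Y) = H(Y) - H(Y|X)
- I(X;Y) = H(X) + H(Y) - H(X,Y)

Computing all quantities:
H(X) = 1.5850, H(Y) = 1.0000, H(X,Y) = 2.5850
H(X|Y) = 1.5850, H(Y|X) = 1.0000

Verification:
H(X) - H(X|Y) = 1.5850 - 1.5850 = 0.0000
H(Y) - H(Y|X) = 1.0000 - 1.0000 = 0.0000
H(X) + H(Y) - H(X,Y) = 1.5850 + 1.0000 - 2.5850 = 0.0000

All forms give I(X;Y) = 0.0000 bits. ✓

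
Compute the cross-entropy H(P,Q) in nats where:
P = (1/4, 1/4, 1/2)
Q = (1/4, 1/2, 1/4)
1.2130 nats

Cross-entropy: H(P,Q) = -Σ p(x) log q(x)

Alternatively: H(P,Q) = H(P) + D_KL(P||Q)
H(P) = 1.0397 nats
D_KL(P||Q) = 0.1733 nats

H(P,Q) = 1.0397 + 0.1733 = 1.2130 nats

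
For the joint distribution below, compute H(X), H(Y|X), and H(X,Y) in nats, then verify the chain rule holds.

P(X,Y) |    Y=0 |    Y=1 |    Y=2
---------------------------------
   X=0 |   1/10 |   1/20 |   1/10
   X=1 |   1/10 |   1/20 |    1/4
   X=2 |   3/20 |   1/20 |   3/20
H(X,Y) = 2.0558, H(X) = 1.0805, H(Y|X) = 0.9753 (all in nats)

Chain rule: H(X,Y) = H(X) + H(Y|X)

Left side — joint entropy directly:
H(X,Y) = -Σ p(x,y) log p(x,y) = 2.0558 nats

Right side — compute H(Y|X) from the conditional distributions:
P(X) = (1/4, 2/5, 7/20), so H(X) = 1.0805 nats
H(Y|X) = Σ_x P(X=x) · H(Y|X=x):
  P(Y|X=0) = (2/5, 1/5, 2/5), H(Y|X=0) = 1.0549, weight P(X=0) = 1/4
  P(Y|X=1) = (1/4, 1/8, 5/8), H(Y|X=1) = 0.9003, weight P(X=1) = 2/5
  P(Y|X=2) = (3/7, 1/7, 3/7), H(Y|X=2) = 1.0042, weight P(X=2) = 7/20
H(Y|X) = 0.9753 nats

H(X) + H(Y|X) = 1.0805 + 0.9753 = 2.0558 nats

Both sides equal 2.0558 nats. ✓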